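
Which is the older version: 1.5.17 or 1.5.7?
1.5.7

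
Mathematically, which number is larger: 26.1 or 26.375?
26.375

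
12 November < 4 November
False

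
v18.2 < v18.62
True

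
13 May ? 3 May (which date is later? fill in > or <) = >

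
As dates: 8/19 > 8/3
True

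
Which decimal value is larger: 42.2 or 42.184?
42.2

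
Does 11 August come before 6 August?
No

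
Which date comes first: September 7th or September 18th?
September 7th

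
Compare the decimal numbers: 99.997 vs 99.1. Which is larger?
99.997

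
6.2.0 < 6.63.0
True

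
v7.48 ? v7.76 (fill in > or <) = <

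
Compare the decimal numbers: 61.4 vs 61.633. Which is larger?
61.633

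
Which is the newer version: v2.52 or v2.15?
v2.52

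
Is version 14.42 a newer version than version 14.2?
Yes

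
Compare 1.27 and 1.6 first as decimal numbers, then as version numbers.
As decimals: 1.27 < 1.6. As versions: v1.27 > v1.6 (minor version 27 > 6).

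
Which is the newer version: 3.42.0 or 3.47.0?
3.47.0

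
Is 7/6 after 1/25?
Yes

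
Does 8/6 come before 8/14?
Yes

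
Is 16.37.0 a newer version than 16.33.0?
Yes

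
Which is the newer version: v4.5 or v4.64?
v4.64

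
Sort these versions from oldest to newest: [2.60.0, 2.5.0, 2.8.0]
[2.5.0, 2.8.0, 2.60.0]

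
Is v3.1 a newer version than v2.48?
Yes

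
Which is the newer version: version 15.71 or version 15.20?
version 15.71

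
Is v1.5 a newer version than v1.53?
No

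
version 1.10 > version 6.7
False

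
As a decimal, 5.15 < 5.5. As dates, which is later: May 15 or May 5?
May 15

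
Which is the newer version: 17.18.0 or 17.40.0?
17.40.0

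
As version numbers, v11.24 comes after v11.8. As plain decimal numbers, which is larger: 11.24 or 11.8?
11.8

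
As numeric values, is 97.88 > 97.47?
True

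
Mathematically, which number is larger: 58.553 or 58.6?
58.6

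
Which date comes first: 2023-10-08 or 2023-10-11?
2023-10-08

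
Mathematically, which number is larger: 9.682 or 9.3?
9.682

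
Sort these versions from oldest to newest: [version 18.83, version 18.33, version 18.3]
[version 18.3, version 18.33, version 18.83]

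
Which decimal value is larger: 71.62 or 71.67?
71.67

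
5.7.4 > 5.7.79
False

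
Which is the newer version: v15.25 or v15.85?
v15.85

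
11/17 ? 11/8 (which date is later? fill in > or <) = >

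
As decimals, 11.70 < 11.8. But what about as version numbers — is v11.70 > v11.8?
True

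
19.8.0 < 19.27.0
True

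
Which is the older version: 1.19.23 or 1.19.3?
1.19.3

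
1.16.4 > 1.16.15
False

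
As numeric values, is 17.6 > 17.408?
True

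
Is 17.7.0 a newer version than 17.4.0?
Yes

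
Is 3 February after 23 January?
Yes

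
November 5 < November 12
True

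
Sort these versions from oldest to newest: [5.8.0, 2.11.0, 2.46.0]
[2.11.0, 2.46.0, 5.8.0]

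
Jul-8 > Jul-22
False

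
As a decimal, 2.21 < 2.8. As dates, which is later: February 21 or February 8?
February 21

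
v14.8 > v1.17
True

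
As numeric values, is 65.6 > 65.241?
True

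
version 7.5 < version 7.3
False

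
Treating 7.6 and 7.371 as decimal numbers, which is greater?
7.6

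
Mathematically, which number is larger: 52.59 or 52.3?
52.59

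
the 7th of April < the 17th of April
True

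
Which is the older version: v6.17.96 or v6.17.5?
v6.17.5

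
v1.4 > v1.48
False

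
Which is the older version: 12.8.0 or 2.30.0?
2.30.0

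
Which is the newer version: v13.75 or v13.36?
v13.75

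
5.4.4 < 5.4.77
True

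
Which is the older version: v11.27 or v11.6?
v11.6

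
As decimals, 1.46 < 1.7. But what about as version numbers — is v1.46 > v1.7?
True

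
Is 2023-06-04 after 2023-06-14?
No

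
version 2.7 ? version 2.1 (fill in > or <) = >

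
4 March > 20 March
False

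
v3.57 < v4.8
True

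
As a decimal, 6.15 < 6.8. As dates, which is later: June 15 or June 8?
June 15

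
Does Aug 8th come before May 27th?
No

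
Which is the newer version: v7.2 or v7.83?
v7.83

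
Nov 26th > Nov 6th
True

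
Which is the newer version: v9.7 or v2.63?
v9.7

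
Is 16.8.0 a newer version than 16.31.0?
No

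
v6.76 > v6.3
True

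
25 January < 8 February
True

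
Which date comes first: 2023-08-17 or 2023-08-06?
2023-08-06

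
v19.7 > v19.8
False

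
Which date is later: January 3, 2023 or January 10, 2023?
January 10, 2023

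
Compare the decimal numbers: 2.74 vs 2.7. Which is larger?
2.74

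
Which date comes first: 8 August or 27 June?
27 June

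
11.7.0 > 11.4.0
True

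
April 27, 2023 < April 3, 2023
False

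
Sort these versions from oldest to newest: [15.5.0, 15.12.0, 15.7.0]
[15.5.0, 15.7.0, 15.12.0]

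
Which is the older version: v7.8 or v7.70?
v7.8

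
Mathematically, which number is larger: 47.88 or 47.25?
47.88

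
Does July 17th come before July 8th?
No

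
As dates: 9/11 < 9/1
False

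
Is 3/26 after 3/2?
Yes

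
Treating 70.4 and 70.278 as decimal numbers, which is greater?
70.4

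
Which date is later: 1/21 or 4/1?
4/1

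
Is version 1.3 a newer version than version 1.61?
No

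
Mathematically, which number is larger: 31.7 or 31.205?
31.7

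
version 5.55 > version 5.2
True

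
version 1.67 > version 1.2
True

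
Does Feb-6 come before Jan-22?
No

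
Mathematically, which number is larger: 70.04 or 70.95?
70.95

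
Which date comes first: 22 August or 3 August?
3 August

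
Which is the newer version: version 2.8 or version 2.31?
version 2.31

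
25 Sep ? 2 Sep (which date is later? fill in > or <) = >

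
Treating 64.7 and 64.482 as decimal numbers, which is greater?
64.7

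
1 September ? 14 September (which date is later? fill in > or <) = <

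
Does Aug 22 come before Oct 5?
Yes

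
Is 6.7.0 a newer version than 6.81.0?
No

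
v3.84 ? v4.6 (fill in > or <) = <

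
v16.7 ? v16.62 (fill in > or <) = <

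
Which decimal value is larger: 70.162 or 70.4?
70.4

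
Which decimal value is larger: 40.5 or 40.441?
40.5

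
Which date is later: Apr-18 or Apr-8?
Apr-18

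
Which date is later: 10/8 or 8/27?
10/8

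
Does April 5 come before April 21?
Yes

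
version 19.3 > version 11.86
True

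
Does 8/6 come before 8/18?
Yes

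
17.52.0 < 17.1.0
False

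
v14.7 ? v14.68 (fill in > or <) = <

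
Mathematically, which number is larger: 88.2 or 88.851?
88.851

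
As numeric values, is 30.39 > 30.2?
True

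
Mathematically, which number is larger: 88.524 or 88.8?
88.8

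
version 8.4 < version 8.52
True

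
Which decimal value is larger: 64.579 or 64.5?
64.579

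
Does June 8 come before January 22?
No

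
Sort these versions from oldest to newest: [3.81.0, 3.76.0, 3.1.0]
[3.1.0, 3.76.0, 3.81.0]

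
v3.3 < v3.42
True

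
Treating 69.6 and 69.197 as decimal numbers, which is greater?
69.6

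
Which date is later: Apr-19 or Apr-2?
Apr-19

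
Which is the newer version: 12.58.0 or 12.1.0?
12.58.0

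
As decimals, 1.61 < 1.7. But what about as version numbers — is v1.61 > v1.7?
True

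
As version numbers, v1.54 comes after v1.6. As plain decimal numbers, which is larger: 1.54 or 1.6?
1.6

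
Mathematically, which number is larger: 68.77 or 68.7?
68.77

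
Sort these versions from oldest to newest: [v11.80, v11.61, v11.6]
[v11.6, v11.61, v11.80]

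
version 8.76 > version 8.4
True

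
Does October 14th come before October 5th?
No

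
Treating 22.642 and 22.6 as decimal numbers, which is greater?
22.642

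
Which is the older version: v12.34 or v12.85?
v12.34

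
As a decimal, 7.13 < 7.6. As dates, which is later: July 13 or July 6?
July 13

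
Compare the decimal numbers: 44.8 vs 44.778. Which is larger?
44.8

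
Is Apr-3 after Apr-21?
No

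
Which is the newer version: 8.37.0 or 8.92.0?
8.92.0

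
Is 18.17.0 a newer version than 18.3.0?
Yes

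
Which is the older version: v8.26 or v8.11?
v8.11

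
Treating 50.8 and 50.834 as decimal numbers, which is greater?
50.834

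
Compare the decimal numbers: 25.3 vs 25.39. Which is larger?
25.39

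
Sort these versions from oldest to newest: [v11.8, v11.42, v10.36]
[v10.36, v11.8, v11.42]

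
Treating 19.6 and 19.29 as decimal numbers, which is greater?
19.6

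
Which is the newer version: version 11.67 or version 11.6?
version 11.67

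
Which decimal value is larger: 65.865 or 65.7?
65.865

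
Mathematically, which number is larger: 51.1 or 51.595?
51.595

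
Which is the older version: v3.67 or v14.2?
v3.67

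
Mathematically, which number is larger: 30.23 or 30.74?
30.74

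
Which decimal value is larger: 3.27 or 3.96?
3.96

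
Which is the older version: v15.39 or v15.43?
v15.39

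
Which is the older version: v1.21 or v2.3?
v1.21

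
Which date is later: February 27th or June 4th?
June 4th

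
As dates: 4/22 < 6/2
True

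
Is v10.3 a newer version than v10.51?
No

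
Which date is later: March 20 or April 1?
April 1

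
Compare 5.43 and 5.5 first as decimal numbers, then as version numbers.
As decimals: 5.43 < 5.5. As versions: v5.43 > v5.5 (minor version 43 > 5).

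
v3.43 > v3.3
True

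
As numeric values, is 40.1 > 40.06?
True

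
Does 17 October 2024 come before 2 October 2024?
No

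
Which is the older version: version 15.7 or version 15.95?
version 15.7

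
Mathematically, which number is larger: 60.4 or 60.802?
60.802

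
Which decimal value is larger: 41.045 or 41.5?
41.5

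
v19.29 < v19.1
False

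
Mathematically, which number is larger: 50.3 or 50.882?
50.882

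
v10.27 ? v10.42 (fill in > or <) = <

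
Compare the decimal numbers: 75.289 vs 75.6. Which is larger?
75.6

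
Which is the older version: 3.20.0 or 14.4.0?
3.20.0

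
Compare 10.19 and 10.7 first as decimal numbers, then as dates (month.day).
As decimals: 10.19 < 10.7. As dates: 10/19 is later than 10/7 (day 19 > day 7).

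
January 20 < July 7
True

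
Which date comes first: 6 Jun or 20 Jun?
6 Jun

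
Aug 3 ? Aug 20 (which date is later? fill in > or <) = <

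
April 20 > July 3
False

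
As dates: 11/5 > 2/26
True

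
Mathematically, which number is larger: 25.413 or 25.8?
25.8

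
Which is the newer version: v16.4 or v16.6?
v16.6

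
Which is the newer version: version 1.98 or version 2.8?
version 2.8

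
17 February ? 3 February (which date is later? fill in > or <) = >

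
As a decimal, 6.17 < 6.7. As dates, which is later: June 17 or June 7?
June 17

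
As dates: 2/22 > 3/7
False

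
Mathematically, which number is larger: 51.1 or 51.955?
51.955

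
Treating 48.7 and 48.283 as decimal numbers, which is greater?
48.7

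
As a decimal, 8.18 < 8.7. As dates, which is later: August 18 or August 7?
August 18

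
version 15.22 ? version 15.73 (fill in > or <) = <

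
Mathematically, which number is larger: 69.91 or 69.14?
69.91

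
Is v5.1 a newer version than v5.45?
No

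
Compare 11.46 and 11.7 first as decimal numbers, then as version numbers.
As decimals: 11.46 < 11.7. As versions: v11.46 > v11.7 (minor version 46 > 7).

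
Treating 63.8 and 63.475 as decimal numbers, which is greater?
63.8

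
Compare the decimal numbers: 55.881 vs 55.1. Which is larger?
55.881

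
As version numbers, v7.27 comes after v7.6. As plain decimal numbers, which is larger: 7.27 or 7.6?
7.6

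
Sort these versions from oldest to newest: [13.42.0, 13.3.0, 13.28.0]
[13.3.0, 13.28.0, 13.42.0]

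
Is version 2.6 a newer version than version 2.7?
No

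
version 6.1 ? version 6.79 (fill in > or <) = <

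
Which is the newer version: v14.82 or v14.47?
v14.82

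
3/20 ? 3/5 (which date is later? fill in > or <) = >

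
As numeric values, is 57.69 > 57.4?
True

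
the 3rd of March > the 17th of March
False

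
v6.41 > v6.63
False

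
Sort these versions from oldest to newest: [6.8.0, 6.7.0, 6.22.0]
[6.7.0, 6.8.0, 6.22.0]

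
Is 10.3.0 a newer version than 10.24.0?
No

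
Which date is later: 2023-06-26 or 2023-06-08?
2023-06-26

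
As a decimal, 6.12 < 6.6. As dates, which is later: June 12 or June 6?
June 12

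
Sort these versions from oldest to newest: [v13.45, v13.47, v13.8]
[v13.8, v13.45, v13.47]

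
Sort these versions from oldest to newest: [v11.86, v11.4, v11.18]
[v11.4, v11.18, v11.86]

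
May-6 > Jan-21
True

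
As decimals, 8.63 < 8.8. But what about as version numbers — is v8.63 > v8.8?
True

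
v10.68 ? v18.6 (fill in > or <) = <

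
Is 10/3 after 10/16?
No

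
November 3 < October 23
False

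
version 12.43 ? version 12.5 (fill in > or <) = >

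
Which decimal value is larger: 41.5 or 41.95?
41.95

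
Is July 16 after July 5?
Yes. Day 16 comes after day 5 in July — this is a date comparison, not a decimal one (the decimal 7.16 would be smaller than 7.5).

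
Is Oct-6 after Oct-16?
No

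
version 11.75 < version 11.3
False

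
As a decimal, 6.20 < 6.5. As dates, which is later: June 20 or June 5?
June 20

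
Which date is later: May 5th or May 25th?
May 25th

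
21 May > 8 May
True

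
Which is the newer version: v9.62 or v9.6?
v9.62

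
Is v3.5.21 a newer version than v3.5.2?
Yes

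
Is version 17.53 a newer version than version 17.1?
Yes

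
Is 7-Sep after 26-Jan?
Yes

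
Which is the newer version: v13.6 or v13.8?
v13.8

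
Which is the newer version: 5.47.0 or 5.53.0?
5.53.0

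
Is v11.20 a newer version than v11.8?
Yes. Version numbers are compared segment by segment as integers, not as decimals: minor version 20 > 8, so v11.20 > v11.8 (even though the decimal 11.20 < 11.8).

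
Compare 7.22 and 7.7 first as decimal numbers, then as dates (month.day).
As decimals: 7.22 < 7.7. As dates: 7/22 is later than 7/7 (day 22 > day 7).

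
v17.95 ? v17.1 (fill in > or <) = >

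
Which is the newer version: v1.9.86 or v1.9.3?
v1.9.86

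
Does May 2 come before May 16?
Yes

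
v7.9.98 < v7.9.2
False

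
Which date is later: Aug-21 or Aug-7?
Aug-21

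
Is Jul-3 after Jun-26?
Yes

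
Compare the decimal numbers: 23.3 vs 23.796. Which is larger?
23.796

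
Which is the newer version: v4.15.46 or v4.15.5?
v4.15.46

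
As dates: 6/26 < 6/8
False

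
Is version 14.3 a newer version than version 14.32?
No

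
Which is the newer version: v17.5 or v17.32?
v17.32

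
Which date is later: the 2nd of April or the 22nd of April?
the 22nd of April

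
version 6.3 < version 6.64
True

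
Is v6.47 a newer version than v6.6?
Yes. Version numbers are compared segment by segment as integers, not as decimals: minor version 47 > 6, so v6.47 > v6.6 (even though the decimal 6.47 < 6.6).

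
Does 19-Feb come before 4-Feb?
No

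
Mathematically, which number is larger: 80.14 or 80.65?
80.65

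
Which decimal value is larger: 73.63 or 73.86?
73.86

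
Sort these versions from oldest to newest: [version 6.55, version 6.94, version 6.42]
[version 6.42, version 6.55, version 6.94]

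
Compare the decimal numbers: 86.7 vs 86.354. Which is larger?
86.7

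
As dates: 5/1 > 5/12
False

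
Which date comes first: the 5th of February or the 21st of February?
the 5th of February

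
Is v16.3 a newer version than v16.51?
No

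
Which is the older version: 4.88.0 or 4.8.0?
4.8.0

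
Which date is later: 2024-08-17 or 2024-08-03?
2024-08-17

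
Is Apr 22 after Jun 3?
No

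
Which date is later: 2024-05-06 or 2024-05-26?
2024-05-26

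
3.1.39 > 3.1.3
True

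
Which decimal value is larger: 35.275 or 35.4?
35.4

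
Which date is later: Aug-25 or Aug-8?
Aug-25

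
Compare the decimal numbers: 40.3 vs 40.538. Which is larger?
40.538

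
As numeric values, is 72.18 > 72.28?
False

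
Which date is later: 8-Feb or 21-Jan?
8-Feb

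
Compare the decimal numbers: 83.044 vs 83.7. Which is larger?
83.7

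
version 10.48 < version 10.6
False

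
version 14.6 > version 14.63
False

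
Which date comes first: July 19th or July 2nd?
July 2nd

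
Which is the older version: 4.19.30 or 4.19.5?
4.19.5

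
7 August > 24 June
True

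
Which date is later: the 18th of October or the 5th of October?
the 18th of October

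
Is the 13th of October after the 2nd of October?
Yes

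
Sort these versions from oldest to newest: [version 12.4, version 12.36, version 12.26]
[version 12.4, version 12.26, version 12.36]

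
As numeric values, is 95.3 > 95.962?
False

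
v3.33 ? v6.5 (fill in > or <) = <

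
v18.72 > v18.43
True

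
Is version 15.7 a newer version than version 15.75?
No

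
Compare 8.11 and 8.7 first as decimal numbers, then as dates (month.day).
As decimals: 8.11 < 8.7. As dates: 8/11 is later than 8/7 (day 11 > day 7).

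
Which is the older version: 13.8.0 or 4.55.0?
4.55.0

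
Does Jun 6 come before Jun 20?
Yes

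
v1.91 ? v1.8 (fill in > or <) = >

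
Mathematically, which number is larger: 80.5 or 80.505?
80.505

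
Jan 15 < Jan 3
False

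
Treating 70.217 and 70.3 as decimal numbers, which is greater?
70.3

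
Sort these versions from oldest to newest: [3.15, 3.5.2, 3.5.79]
[3.5.2, 3.5.79, 3.15]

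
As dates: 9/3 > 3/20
True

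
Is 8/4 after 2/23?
Yes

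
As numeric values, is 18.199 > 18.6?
False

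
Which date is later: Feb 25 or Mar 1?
Mar 1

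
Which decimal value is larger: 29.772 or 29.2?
29.772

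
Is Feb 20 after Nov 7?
No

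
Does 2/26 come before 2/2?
No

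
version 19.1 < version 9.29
False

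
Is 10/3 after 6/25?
Yes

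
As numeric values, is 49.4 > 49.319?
True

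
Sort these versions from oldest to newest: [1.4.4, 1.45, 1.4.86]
[1.4.4, 1.4.86, 1.45]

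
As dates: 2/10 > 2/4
True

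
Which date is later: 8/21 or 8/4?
8/21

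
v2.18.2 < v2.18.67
True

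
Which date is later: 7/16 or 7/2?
7/16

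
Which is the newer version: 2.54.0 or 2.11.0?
2.54.0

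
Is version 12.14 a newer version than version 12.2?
Yes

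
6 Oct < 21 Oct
True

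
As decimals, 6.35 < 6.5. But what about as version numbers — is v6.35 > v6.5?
True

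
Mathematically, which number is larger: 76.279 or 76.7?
76.7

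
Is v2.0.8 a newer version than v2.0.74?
No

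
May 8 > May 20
False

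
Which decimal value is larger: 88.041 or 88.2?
88.2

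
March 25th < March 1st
False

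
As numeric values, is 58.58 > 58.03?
True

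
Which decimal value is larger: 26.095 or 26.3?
26.3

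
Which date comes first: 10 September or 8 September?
8 September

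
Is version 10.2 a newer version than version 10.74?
No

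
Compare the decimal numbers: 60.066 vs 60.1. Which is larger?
60.1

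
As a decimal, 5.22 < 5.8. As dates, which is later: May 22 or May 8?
May 22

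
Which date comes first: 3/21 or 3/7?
3/7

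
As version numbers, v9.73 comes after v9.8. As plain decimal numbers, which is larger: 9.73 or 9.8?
9.8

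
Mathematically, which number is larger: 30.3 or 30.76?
30.76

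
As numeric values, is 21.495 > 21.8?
False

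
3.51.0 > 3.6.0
True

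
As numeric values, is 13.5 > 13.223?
True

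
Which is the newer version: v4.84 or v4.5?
v4.84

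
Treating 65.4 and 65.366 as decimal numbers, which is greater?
65.4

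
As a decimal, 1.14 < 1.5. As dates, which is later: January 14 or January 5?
January 14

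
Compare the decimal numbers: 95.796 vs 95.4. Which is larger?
95.796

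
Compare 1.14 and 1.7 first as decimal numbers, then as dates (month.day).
As decimals: 1.14 < 1.7. As dates: 1/14 is later than 1/7 (day 14 > day 7).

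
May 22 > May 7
True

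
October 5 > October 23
False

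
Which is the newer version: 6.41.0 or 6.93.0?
6.93.0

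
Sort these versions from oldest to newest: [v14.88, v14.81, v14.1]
[v14.1, v14.81, v14.88]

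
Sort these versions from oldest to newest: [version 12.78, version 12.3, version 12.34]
[version 12.3, version 12.34, version 12.78]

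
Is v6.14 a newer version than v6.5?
Yes. Version numbers are compared segment by segment as integers, not as decimals: minor version 14 > 5, so v6.14 > v6.5 (even though the decimal 6.14 < 6.5).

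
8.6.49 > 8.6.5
True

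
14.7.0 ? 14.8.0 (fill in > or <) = <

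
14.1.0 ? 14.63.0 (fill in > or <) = <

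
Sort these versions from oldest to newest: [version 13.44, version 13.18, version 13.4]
[version 13.4, version 13.18, version 13.44]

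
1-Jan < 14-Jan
True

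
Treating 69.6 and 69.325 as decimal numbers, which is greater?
69.6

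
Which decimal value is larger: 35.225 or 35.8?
35.8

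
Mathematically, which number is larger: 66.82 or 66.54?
66.82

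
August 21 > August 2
True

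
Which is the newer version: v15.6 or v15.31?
v15.31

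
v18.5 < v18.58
True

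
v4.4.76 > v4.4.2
True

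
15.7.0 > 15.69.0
False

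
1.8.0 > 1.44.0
False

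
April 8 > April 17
False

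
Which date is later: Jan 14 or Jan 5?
Jan 14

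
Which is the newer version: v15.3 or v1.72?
v15.3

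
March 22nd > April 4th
False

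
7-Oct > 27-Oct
False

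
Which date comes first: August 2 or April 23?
April 23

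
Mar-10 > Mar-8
True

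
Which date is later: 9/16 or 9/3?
9/16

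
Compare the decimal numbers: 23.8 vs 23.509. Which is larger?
23.8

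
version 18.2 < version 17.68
False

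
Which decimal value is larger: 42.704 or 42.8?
42.8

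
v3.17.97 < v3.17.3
False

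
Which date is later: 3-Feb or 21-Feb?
21-Feb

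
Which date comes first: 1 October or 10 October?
1 October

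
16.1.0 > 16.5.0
False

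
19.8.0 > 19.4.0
True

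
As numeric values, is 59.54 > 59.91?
False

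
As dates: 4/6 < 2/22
False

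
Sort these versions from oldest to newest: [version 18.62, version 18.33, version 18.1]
[version 18.1, version 18.33, version 18.62]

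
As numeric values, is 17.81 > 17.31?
True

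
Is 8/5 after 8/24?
No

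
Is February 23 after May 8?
No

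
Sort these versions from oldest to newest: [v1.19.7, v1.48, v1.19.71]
[v1.19.7, v1.19.71, v1.48]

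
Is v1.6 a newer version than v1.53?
No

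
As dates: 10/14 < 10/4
False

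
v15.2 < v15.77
True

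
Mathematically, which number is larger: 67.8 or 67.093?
67.8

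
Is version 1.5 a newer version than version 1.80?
No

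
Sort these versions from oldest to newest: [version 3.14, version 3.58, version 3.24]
[version 3.14, version 3.24, version 3.58]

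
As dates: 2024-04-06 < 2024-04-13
True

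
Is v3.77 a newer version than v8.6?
No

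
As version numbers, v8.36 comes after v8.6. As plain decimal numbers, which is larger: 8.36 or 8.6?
8.6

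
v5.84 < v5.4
False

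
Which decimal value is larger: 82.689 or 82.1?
82.689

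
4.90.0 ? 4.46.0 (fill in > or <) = >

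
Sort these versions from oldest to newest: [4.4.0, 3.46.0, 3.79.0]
[3.46.0, 3.79.0, 4.4.0]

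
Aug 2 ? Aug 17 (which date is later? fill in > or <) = <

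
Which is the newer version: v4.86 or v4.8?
v4.86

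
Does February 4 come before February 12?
Yes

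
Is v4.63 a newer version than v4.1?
Yes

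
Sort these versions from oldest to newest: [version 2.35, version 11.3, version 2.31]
[version 2.31, version 2.35, version 11.3]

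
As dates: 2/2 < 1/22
False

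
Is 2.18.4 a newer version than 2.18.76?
No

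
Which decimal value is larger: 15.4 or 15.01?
15.4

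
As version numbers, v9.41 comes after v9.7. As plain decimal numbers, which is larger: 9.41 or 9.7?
9.7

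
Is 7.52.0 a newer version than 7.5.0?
Yes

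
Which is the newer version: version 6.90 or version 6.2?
version 6.90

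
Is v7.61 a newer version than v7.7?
Yes. Version numbers are compared segment by segment as integers, not as decimals: minor version 61 > 7, so v7.61 > v7.7 (even though the decimal 7.61 < 7.7).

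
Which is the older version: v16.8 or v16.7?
v16.7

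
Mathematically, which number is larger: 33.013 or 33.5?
33.5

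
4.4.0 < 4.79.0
True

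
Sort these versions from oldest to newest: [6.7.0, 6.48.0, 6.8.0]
[6.7.0, 6.8.0, 6.48.0]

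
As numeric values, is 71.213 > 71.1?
True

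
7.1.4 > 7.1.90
False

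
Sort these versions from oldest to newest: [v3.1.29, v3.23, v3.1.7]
[v3.1.7, v3.1.29, v3.23]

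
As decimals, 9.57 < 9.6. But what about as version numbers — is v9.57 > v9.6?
True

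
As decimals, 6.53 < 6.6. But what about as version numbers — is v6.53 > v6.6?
True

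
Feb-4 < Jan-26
False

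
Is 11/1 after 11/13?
No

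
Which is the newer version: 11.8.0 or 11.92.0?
11.92.0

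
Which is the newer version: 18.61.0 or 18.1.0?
18.61.0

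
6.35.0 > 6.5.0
True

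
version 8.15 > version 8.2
True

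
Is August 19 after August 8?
Yes. Day 19 comes after day 8 in August — this is a date comparison, not a decimal one (the decimal 8.19 would be smaller than 8.8).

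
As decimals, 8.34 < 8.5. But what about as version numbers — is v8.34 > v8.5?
True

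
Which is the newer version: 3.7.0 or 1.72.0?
3.7.0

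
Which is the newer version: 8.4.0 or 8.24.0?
8.24.0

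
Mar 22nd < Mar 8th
False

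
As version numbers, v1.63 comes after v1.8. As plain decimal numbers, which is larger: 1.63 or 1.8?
1.8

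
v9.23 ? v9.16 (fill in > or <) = >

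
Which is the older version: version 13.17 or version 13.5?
version 13.5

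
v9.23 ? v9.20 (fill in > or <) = >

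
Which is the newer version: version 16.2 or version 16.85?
version 16.85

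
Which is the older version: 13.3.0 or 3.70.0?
3.70.0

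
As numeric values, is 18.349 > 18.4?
False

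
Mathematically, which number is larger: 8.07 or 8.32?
8.32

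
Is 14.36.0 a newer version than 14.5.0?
Yes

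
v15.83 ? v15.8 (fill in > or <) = >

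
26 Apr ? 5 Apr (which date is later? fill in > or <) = >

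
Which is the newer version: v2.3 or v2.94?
v2.94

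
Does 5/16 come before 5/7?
No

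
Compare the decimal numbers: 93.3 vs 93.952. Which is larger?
93.952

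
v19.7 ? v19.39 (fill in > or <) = <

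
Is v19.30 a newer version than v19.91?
No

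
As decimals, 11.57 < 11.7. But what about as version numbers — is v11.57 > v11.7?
True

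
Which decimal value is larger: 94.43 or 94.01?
94.43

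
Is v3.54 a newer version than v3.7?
Yes. Version numbers are compared segment by segment as integers, not as decimals: minor version 54 > 7, so v3.54 > v3.7 (even though the decimal 3.54 < 3.7).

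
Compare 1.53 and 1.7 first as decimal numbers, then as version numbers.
As decimals: 1.53 < 1.7. As versions: v1.53 > v1.7 (minor version 53 > 7).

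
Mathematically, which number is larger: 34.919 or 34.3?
34.919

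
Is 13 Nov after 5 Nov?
Yes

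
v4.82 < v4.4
False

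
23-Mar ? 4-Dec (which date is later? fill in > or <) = <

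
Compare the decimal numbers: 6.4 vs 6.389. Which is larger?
6.4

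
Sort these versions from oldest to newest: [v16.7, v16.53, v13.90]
[v13.90, v16.7, v16.53]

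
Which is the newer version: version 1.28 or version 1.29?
version 1.29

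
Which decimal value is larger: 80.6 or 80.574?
80.6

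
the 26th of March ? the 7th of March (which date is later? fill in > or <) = >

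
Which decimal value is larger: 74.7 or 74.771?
74.771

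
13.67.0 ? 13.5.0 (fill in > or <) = >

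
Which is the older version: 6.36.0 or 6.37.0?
6.36.0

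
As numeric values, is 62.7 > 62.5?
True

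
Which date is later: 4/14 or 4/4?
4/14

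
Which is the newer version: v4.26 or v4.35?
v4.35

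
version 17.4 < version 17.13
True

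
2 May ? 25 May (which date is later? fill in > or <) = <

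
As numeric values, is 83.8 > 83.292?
True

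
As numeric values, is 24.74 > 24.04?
True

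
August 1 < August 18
True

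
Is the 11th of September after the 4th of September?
Yes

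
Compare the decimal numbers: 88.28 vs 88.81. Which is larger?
88.81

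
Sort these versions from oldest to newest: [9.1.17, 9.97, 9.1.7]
[9.1.7, 9.1.17, 9.97]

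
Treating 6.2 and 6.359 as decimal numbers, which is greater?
6.359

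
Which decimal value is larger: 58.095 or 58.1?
58.1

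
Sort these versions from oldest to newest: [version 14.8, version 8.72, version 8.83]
[version 8.72, version 8.83, version 14.8]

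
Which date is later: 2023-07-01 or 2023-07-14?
2023-07-14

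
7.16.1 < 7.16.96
True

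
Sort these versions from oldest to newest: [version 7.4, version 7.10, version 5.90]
[version 5.90, version 7.4, version 7.10]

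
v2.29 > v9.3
False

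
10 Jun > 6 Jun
True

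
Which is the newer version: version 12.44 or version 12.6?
version 12.44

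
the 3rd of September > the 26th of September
False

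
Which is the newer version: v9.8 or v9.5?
v9.8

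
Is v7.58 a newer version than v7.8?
Yes. Version numbers are compared segment by segment as integers, not as decimals: minor version 58 > 8, so v7.58 > v7.8 (even though the decimal 7.58 < 7.8).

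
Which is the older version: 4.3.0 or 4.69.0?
4.3.0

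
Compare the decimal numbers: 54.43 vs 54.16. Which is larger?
54.43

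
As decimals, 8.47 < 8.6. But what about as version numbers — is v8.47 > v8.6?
True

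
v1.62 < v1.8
False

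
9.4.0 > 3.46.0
True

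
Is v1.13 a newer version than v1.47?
No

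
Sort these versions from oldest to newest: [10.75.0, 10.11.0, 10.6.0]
[10.6.0, 10.11.0, 10.75.0]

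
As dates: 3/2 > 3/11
False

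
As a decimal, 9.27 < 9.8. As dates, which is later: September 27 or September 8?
September 27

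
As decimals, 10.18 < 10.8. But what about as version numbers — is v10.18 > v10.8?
True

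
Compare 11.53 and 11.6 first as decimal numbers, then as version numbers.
As decimals: 11.53 < 11.6. As versions: v11.53 > v11.6 (minor version 53 > 6).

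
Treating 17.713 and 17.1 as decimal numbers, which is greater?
17.713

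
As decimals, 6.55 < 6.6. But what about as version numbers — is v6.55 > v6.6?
True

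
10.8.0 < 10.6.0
False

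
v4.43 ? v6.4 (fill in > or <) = <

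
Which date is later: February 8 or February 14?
February 14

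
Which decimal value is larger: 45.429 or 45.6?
45.6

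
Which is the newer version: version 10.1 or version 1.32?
version 10.1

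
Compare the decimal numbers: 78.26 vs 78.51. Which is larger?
78.51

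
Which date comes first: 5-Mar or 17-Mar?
5-Mar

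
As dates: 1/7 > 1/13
False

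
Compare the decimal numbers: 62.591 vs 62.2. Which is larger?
62.591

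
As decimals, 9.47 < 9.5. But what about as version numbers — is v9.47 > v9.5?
True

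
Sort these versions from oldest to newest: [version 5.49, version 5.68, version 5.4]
[version 5.4, version 5.49, version 5.68]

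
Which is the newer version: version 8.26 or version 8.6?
version 8.26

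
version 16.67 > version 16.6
True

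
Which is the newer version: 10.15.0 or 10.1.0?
10.15.0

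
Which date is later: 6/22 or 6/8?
6/22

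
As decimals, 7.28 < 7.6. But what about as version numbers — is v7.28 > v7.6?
True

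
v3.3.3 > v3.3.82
False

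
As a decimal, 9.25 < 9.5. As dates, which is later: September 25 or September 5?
September 25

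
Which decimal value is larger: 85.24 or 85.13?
85.24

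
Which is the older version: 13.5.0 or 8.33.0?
8.33.0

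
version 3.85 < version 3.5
False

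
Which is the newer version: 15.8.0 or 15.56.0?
15.56.0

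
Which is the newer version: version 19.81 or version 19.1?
version 19.81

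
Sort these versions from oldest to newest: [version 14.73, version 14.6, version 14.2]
[version 14.2, version 14.6, version 14.73]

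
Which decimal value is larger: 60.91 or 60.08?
60.91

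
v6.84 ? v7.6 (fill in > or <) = <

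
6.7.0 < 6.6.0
False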